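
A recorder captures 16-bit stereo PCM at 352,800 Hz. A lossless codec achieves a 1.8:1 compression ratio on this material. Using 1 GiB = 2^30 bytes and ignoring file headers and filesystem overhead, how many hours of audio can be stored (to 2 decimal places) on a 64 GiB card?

Uncompressed byte rate = 352,800 × 2 × 2 = 1,411,200 bytes/s.
After 1.8:1 compression, effective rate ≈ 784000 bytes/s.
Capacity = 64 × 1,073,741,824 = 68,719,476,736 bytes.
68,719,476,736 / effective rate ≈ 87652.39 s → 24.35 hours.

24.35 hours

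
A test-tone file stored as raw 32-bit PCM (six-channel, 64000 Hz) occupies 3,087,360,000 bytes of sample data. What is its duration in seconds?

2,010 seconds

Byte rate = 64,000 × 4 × 6 = 1,536,000 bytes/s.
Duration = 3,087,360,000 / 1,536,000 = 2,010 s.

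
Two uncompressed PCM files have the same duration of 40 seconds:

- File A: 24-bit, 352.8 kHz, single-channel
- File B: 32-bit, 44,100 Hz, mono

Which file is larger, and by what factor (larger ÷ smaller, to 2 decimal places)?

File A, by a factor of 6.00

File A: 352,800 × 3 × 1 = 1,058,400 bytes/s.
File B: 44,100 × 4 × 1 = 176,400 bytes/s.
File A is larger; ratio = 42,336,000 / 7,056,000 = 6.00.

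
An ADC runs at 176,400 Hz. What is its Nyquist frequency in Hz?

Nyquist frequency = sample rate / 2 = 176,400 / 2 = 88,200 Hz.

88,200 Hz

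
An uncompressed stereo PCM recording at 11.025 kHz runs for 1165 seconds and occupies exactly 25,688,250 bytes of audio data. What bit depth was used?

Bytes per sample = 25,688,250 / (11,025 × 1,165 × 2) = 25,688,250 / 25,688,250 = 1.
Bit depth = 1 × 8 = 8 bits.

8 bits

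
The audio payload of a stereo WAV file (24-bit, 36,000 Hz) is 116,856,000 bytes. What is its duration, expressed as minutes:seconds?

9:01

Byte rate = 36,000 × 3 × 2 = 216,000 bytes/s.
Duration = 116,856,000 / 216,000 = 541 s.
541 s = 9:01.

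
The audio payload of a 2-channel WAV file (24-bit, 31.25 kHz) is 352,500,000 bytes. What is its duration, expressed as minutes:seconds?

31:20

Byte rate = 31,250 × 3 × 2 = 187,500 bytes/s.
Duration = 352,500,000 / 187,500 = 1,880 s.
1,880 s = 31:20.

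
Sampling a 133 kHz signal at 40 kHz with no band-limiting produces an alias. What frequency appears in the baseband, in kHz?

13 kHz

Nyquist = 40,000/2 = 20,000 Hz; 133,000 Hz exceeds it.
Alias = |133,000 − 3×40,000| = |133,000 − 120,000| = 13,000 Hz = 13 kHz.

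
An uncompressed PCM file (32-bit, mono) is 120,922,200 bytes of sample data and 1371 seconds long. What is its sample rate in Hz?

Bytes = sample_rate × seconds × bytes_per_sample × channels.
sample_rate = 120,922,200 / (1,371 × 4 × 1) = 120,922,200 / 5,484 = 22,050 Hz.

22,050 Hz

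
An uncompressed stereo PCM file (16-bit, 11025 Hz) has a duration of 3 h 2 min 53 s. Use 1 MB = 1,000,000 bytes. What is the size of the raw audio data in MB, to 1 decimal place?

483.9 MB

Duration = 3 h 2 min 53 s = 10,973 s.
Bytes = 11,025 samples/s × 10,973 s × 2 bytes/sample × 2 ch = 483,909,300 bytes.
483,909,300 / 1,000,000 = 483.9 MB.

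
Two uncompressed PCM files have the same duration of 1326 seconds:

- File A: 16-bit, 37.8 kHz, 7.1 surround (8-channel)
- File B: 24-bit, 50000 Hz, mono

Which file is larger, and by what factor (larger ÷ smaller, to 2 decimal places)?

File A: 37,800 × 2 × 8 = 604,800 bytes/s.
File B: 50,000 × 3 × 1 = 150,000 bytes/s.
File A is larger; ratio = 801,964,800 / 198,900,000 = 4.03.

File A, by a factor of 4.03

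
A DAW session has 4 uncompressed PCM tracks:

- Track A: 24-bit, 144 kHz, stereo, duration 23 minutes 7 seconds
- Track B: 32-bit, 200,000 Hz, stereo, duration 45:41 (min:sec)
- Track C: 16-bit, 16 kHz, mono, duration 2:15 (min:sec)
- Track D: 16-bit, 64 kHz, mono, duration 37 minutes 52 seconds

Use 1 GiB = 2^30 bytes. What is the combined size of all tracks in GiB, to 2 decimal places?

Track A: 23 minutes 7 seconds = 1,387 s; 144,000 × 1,387 × 3 × 2 = 1,198,368,000 bytes.
Track B: 45:41 (min:sec) = 2,741 s; 200,000 × 2,741 × 4 × 2 = 4,385,600,000 bytes.
Track C: 2:15 (min:sec) = 135 s; 16,000 × 135 × 2 × 1 = 4,320,000 bytes.
Track D: 37 minutes 52 seconds = 2,272 s; 64,000 × 2,272 × 2 × 1 = 290,816,000 bytes.
Total = 5,879,104,000 bytes = 5.48 GiB.

5.48 GiB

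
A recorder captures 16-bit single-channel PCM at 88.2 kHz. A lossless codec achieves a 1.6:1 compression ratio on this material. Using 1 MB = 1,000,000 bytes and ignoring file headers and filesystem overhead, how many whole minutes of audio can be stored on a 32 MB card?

Uncompressed byte rate = 88,200 × 2 × 1 = 176,400 bytes/s.
After 1.6:1 compression, effective rate ≈ 110250 bytes/s.
Capacity = 32 × 1,000,000 = 32,000,000 bytes.
32,000,000 / effective rate ≈ 290.25 s → 4 minutes.

4 minutes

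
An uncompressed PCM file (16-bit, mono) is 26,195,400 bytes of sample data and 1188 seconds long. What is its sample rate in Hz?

11,025 Hz

Bytes = sample_rate × seconds × bytes_per_sample × channels.
sample_rate = 26,195,400 / (1,188 × 2 × 1) = 26,195,400 / 2,376 = 11,025 Hz.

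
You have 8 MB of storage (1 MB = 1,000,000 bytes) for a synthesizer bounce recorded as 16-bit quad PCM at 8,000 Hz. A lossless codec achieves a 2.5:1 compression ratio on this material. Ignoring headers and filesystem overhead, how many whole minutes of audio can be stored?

Uncompressed byte rate = 8,000 × 2 × 4 = 64,000 bytes/s.
After 2.5:1 compression, effective rate ≈ 25600 bytes/s.
Capacity = 8 × 1,000,000 = 8,000,000 bytes.
8,000,000 / effective rate ≈ 312.5 s → 5 minutes.

5 minutes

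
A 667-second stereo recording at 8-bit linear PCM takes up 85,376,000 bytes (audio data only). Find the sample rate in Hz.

Bytes = sample_rate × seconds × bytes_per_sample × channels.
sample_rate = 85,376,000 / (667 × 1 × 2) = 85,376,000 / 1,334 = 64,000 Hz.

64,000 Hz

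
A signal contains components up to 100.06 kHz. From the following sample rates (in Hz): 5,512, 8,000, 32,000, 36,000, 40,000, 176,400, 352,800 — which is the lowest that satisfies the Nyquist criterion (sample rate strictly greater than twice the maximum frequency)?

Need sample rate > 2 × 100,060 = 200,120 Hz.
Lowest listed rate above 200,120 Hz is 352,800 Hz.

352,800 Hz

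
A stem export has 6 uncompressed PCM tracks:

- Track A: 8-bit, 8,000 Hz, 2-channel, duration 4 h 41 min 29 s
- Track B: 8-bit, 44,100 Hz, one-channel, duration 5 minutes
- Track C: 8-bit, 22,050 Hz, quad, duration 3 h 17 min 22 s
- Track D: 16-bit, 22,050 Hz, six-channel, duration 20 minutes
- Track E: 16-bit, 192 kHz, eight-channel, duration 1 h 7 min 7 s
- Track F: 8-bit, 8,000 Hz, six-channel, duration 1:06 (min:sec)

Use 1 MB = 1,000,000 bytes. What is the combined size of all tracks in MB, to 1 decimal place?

Track A: 4 h 41 min 29 s = 16,889 s; 8,000 × 16,889 × 1 × 2 = 270,224,000 bytes.
Track B: 5 minutes = 300 s; 44,100 × 300 × 1 × 1 = 13,230,000 bytes.
Track C: 3 h 17 min 22 s = 11,842 s; 22,050 × 11,842 × 1 × 4 = 1,044,464,400 bytes.
Track D: 20 minutes = 1,200 s; 22,050 × 1,200 × 2 × 6 = 317,520,000 bytes.
Track E: 1 h 7 min 7 s = 4,027 s; 192,000 × 4,027 × 2 × 8 = 12,370,944,000 bytes.
Track F: 1:06 (min:sec) = 66 s; 8,000 × 66 × 1 × 6 = 3,168,000 bytes.
Total = 14,019,550,400 bytes = 14019.6 MB.

14019.6 MB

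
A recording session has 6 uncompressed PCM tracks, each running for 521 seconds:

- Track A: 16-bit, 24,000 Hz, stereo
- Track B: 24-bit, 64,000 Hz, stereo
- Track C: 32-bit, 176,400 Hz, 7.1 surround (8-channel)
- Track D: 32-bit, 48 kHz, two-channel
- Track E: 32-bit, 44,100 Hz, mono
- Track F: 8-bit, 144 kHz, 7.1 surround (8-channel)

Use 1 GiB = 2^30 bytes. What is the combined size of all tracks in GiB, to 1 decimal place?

3.8 GiB

Track A: 24,000 × 521 × 2 × 2 = 50,016,000 bytes.
Track B: 64,000 × 521 × 3 × 2 = 200,064,000 bytes.
Track C: 176,400 × 521 × 4 × 8 = 2,940,940,800 bytes.
Track D: 48,000 × 521 × 4 × 2 = 200,064,000 bytes.
Track E: 44,100 × 521 × 4 × 1 = 91,904,400 bytes.
Track F: 144,000 × 521 × 1 × 8 = 600,192,000 bytes.
Total = 4,083,181,200 bytes = 3.8 GiB.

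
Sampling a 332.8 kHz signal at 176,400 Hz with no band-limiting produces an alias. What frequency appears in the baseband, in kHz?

Nyquist = 176,400/2 = 88,200 Hz; 332,800 Hz exceeds it.
Alias = |332,800 − 2×176,400| = |332,800 − 352,800| = 20,000 Hz = 20 kHz.

20 kHz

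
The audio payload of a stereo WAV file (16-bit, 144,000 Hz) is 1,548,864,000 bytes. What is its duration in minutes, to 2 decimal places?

Byte rate = 144,000 × 2 × 2 = 576,000 bytes/s.
Duration = 1,548,864,000 / 576,000 = 2,689 s.
2,689 s / 60 = 44.82 minutes.

44.82 minutes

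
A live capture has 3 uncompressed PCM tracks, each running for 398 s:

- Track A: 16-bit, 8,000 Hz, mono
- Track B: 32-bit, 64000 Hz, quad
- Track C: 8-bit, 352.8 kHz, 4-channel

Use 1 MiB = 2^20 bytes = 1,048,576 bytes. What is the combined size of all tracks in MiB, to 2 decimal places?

Track A: 8,000 × 398 × 2 × 1 = 6,368,000 bytes.
Track B: 64,000 × 398 × 4 × 4 = 407,552,000 bytes.
Track C: 352,800 × 398 × 1 × 4 = 561,657,600 bytes.
Total = 975,577,600 bytes = 930.38 MiB.

930.38 MiB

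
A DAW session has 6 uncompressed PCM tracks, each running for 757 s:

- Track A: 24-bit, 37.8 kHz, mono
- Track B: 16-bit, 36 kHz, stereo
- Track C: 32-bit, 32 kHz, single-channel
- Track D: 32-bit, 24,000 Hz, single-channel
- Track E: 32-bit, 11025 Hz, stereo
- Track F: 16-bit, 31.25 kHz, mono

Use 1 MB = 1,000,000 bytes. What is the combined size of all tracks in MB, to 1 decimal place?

478.5 MB

Track A: 37,800 × 757 × 3 × 1 = 85,843,800 bytes.
Track B: 36,000 × 757 × 2 × 2 = 109,008,000 bytes.
Track C: 32,000 × 757 × 4 × 1 = 96,896,000 bytes.
Track D: 24,000 × 757 × 4 × 1 = 72,672,000 bytes.
Track E: 11,025 × 757 × 4 × 2 = 66,767,400 bytes.
Track F: 31,250 × 757 × 2 × 1 = 47,312,500 bytes.
Total = 478,499,700 bytes = 478.5 MB.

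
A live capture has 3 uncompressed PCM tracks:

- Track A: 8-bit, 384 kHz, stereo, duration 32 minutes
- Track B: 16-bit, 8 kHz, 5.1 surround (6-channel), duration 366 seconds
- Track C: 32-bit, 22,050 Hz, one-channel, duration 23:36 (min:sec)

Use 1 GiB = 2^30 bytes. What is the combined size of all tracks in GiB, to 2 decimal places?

Track A: 32 minutes = 1,920 s; 384,000 × 1,920 × 1 × 2 = 1,474,560,000 bytes.
Track B: 8,000 × 366 × 2 × 6 = 35,136,000 bytes.
Track C: 23:36 (min:sec) = 1,416 s; 22,050 × 1,416 × 4 × 1 = 124,891,200 bytes.
Total = 1,634,587,200 bytes = 1.52 GiB.

1.52 GiB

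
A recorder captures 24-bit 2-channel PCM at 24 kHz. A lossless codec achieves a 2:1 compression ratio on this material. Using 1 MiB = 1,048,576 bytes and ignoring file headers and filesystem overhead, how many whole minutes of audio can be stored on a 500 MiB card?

Uncompressed byte rate = 24,000 × 3 × 2 = 144,000 bytes/s.
After 2:1 compression, effective rate ≈ 72000 bytes/s.
Capacity = 500 × 1,048,576 = 524,288,000 bytes.
524,288,000 / effective rate ≈ 7281.78 s → 121 minutes.

121 minutes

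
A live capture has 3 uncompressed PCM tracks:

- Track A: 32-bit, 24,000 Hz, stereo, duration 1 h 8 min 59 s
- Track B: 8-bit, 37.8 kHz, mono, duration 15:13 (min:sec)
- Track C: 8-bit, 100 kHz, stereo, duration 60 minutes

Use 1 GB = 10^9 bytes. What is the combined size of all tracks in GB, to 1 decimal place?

Track A: 1 h 8 min 59 s = 4,139 s; 24,000 × 4,139 × 4 × 2 = 794,688,000 bytes.
Track B: 15:13 (min:sec) = 913 s; 37,800 × 913 × 1 × 1 = 34,511,400 bytes.
Track C: 60 minutes = 3,600 s; 100,000 × 3,600 × 1 × 2 = 720,000,000 bytes.
Total = 1,549,199,400 bytes = 1.5 GB.

1.5 GB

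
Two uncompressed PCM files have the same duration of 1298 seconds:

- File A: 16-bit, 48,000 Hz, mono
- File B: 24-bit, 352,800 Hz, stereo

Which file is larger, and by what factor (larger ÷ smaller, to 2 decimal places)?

File A: 48,000 × 2 × 1 = 96,000 bytes/s.
File B: 352,800 × 3 × 2 = 2,116,800 bytes/s.
File B is larger; ratio = 2,747,606,400 / 124,608,000 = 22.05.

File B, by a factor of 22.05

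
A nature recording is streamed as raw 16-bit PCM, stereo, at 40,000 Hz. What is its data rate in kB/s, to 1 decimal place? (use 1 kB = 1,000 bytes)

160.0 kB/s

Bit rate = 40,000 × 16 × 2 = 1,280,000 bits/s.
1,280,000 / 8 = 160,000 B/s = 160.0 kB/s.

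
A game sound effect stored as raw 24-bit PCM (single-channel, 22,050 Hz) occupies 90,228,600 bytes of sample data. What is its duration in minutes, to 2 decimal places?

22.73 minutes

Byte rate = 22,050 × 3 × 1 = 66,150 bytes/s.
Duration = 90,228,600 / 66,150 = 1,364 s.
1,364 s / 60 = 22.73 minutes.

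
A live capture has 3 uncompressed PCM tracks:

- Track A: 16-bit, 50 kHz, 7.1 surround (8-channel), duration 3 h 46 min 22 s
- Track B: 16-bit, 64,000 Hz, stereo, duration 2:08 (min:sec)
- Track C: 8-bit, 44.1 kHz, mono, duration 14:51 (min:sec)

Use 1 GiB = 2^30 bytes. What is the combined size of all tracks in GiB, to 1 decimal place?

Track A: 3 h 46 min 22 s = 13,582 s; 50,000 × 13,582 × 2 × 8 = 10,865,600,000 bytes.
Track B: 2:08 (min:sec) = 128 s; 64,000 × 128 × 2 × 2 = 32,768,000 bytes.
Track C: 14:51 (min:sec) = 891 s; 44,100 × 891 × 1 × 1 = 39,293,100 bytes.
Total = 10,937,661,100 bytes = 10.2 GiB.

10.2 GiB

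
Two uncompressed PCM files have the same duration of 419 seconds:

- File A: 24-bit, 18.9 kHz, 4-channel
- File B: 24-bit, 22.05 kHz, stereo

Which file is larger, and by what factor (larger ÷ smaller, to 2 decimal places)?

File A: 18,900 × 3 × 4 = 226,800 bytes/s.
File B: 22,050 × 3 × 2 = 132,300 bytes/s.
File A is larger; ratio = 95,029,200 / 55,433,700 = 1.71.

File A, by a factor of 1.71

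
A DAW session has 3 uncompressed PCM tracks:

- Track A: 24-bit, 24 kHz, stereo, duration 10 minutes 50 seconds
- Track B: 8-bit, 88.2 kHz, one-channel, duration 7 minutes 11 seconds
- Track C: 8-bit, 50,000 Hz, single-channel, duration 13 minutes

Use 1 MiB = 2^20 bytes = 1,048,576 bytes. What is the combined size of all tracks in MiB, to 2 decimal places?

Track A: 10 minutes 50 seconds = 650 s; 24,000 × 650 × 3 × 2 = 93,600,000 bytes.
Track B: 7 minutes 11 seconds = 431 s; 88,200 × 431 × 1 × 1 = 38,014,200 bytes.
Track C: 13 minutes = 780 s; 50,000 × 780 × 1 × 1 = 39,000,000 bytes.
Total = 170,614,200 bytes = 162.71 MiB.

162.71 MiB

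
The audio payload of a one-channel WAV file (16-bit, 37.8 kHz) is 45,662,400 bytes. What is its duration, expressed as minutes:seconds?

10:04

Byte rate = 37,800 × 2 × 1 = 75,600 bytes/s.
Duration = 45,662,400 / 75,600 = 604 s.
604 s = 10:04.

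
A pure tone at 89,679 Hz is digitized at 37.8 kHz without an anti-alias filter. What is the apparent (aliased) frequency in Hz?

14,079 Hz

Nyquist = 37,800/2 = 18,900 Hz; 89,679 Hz exceeds it.
Alias = |89,679 − 2×37,800| = |89,679 − 75,600| = 14,079 Hz.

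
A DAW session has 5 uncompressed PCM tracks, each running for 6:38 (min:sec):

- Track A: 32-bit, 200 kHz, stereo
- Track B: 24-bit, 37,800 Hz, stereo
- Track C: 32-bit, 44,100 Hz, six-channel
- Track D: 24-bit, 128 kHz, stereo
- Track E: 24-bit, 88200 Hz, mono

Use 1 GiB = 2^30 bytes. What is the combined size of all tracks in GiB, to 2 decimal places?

1.45 GiB

6:38 (min:sec) = 398 s.
Track A: 200,000 × 398 × 4 × 2 = 636,800,000 bytes.
Track B: 37,800 × 398 × 3 × 2 = 90,266,400 bytes.
Track C: 44,100 × 398 × 4 × 6 = 421,243,200 bytes.
Track D: 128,000 × 398 × 3 × 2 = 305,664,000 bytes.
Track E: 88,200 × 398 × 3 × 1 = 105,310,800 bytes.
Total = 1,559,284,400 bytes = 1.45 GiB.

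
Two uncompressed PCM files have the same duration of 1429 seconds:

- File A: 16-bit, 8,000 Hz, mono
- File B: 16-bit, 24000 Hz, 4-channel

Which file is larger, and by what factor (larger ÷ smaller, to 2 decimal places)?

File A: 8,000 × 2 × 1 = 16,000 bytes/s.
File B: 24,000 × 2 × 4 = 192,000 bytes/s.
File B is larger; ratio = 274,368,000 / 22,864,000 = 12.00.

File B, by a factor of 12.00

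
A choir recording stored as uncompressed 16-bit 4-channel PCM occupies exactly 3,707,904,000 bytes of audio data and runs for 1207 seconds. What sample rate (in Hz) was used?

Bytes = sample_rate × seconds × bytes_per_sample × channels.
sample_rate = 3,707,904,000 / (1,207 × 2 × 4) = 3,707,904,000 / 9,656 = 384,000 Hz.

384,000 Hz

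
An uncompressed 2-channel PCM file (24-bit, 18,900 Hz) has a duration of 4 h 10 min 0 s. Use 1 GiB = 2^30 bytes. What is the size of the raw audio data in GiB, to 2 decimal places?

Duration = 4 h 10 min 0 s = 15,000 s.
Bytes = 18,900 samples/s × 15,000 s × 3 bytes/sample × 2 ch = 1,701,000,000 bytes.
1,701,000,000 / 1,073,741,824 = 1.58 GiB.

1.58 GiB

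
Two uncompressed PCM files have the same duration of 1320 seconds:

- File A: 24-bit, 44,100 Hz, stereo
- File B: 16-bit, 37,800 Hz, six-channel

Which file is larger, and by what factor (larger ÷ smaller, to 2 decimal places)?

File B, by a factor of 1.71

File A: 44,100 × 3 × 2 = 264,600 bytes/s.
File B: 37,800 × 2 × 6 = 453,600 bytes/s.
File B is larger; ratio = 598,752,000 / 349,272,000 = 1.71.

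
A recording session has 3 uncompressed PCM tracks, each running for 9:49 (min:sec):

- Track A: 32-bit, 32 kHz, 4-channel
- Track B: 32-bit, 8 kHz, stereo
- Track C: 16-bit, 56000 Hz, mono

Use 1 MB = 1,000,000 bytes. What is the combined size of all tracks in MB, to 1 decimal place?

9:49 (min:sec) = 589 s.
Track A: 32,000 × 589 × 4 × 4 = 301,568,000 bytes.
Track B: 8,000 × 589 × 4 × 2 = 37,696,000 bytes.
Track C: 56,000 × 589 × 2 × 1 = 65,968,000 bytes.
Total = 405,232,000 bytes = 405.2 MB.

405.2 MB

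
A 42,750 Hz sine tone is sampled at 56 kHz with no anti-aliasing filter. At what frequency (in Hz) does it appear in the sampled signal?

Nyquist = 56,000/2 = 28,000 Hz; 42,750 Hz exceeds it.
Alias = |42,750 − 1×56,000| = |42,750 − 56,000| = 13,250 Hz.

13,250 Hz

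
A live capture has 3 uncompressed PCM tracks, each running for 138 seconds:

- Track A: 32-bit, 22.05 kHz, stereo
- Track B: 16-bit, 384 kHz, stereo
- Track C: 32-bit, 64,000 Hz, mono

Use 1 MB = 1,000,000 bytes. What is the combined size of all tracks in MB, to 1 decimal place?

Track A: 22,050 × 138 × 4 × 2 = 24,343,200 bytes.
Track B: 384,000 × 138 × 2 × 2 = 211,968,000 bytes.
Track C: 64,000 × 138 × 4 × 1 = 35,328,000 bytes.
Total = 271,639,200 bytes = 271.6 MB.

271.6 MB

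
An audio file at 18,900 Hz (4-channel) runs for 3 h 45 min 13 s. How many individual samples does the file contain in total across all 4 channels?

1,021,582,800 samples

3 h 45 min 13 s = 13,513 s.
18,900 × 13,513 s × 4 ch = 1,021,582,800 samples.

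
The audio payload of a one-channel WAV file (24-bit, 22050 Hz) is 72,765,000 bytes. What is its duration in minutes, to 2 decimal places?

18.33 minutes

Byte rate = 22,050 × 3 × 1 = 66,150 bytes/s.
Duration = 72,765,000 / 66,150 = 1,100 s.
1,100 s / 60 = 18.33 minutes.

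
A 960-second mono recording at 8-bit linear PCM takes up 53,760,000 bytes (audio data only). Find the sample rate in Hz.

Bytes = sample_rate × seconds × bytes_per_sample × channels.
sample_rate = 53,760,000 / (960 × 1 × 1) = 53,760,000 / 960 = 56,000 Hz.

56,000 Hz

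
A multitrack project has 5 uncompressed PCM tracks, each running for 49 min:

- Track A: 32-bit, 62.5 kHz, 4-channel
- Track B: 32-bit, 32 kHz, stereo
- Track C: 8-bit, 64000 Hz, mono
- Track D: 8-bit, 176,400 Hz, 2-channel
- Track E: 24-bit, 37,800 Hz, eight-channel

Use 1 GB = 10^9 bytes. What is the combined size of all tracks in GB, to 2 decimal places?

49 min = 2,940 s.
Track A: 62,500 × 2,940 × 4 × 4 = 2,940,000,000 bytes.
Track B: 32,000 × 2,940 × 4 × 2 = 752,640,000 bytes.
Track C: 64,000 × 2,940 × 1 × 1 = 188,160,000 bytes.
Track D: 176,400 × 2,940 × 1 × 2 = 1,037,232,000 bytes.
Track E: 37,800 × 2,940 × 3 × 8 = 2,667,168,000 bytes.
Total = 7,585,200,000 bytes = 7.59 GB.

7.59 GB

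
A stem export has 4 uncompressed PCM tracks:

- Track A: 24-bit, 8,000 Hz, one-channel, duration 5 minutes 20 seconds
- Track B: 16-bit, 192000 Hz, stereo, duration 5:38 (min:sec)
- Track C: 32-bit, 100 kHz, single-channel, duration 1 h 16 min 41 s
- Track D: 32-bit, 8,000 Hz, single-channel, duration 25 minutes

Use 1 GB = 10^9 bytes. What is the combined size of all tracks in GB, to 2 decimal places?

Track A: 5 minutes 20 seconds = 320 s; 8,000 × 320 × 3 × 1 = 7,680,000 bytes.
Track B: 5:38 (min:sec) = 338 s; 192,000 × 338 × 2 × 2 = 259,584,000 bytes.
Track C: 1 h 16 min 41 s = 4,601 s; 100,000 × 4,601 × 4 × 1 = 1,840,400,000 bytes.
Track D: 25 minutes = 1,500 s; 8,000 × 1,500 × 4 × 1 = 48,000,000 bytes.
Total = 2,155,664,000 bytes = 2.16 GB.

2.16 GB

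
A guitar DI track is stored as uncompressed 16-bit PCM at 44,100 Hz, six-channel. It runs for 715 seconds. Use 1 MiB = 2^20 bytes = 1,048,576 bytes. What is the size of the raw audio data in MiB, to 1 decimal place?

Bytes = 44,100 samples/s × 715 s × 2 bytes/sample × 6 ch = 378,378,000 bytes.
378,378,000 / 1,048,576 = 360.8 MiB.

360.8 MiB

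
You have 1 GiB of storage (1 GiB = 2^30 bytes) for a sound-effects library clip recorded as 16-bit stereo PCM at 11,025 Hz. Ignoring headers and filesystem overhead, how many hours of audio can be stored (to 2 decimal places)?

Uncompressed byte rate = 11,025 × 2 × 2 = 44,100 bytes/s.
Capacity = 1 × 1,073,741,824 = 1,073,741,824 bytes.
1,073,741,824 / 44,100 ≈ 24347.89 s → 6.76 hours.

6.76 hours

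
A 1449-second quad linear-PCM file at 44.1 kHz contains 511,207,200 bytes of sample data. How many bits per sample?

Bytes per sample = 511,207,200 / (44,100 × 1,449 × 4) = 511,207,200 / 255,603,600 = 2.
Bit depth = 2 × 8 = 16 bits.

16 bits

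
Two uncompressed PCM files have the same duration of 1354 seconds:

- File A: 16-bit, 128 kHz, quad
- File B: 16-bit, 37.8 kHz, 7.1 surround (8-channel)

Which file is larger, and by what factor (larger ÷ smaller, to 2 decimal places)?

File A, by a factor of 1.69

File A: 128,000 × 2 × 4 = 1,024,000 bytes/s.
File B: 37,800 × 2 × 8 = 604,800 bytes/s.
File A is larger; ratio = 1,386,496,000 / 818,899,200 = 1.69.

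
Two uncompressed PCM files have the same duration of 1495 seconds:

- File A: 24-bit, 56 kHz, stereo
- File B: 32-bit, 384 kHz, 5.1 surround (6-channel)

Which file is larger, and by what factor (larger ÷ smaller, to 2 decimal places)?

File B, by a factor of 27.43

File A: 56,000 × 3 × 2 = 336,000 bytes/s.
File B: 384,000 × 4 × 6 = 9,216,000 bytes/s.
File B is larger; ratio = 13,777,920,000 / 502,320,000 = 27.43.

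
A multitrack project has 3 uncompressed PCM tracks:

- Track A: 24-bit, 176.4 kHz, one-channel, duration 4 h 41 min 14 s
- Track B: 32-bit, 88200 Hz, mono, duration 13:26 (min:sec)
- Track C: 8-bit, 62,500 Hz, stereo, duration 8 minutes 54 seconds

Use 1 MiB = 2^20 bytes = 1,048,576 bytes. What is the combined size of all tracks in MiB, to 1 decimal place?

Track A: 4 h 41 min 14 s = 16,874 s; 176,400 × 16,874 × 3 × 1 = 8,929,720,800 bytes.
Track B: 13:26 (min:sec) = 806 s; 88,200 × 806 × 4 × 1 = 284,356,800 bytes.
Track C: 8 minutes 54 seconds = 534 s; 62,500 × 534 × 1 × 2 = 66,750,000 bytes.
Total = 9,280,827,600 bytes = 8850.9 MiB.

8850.9 MiB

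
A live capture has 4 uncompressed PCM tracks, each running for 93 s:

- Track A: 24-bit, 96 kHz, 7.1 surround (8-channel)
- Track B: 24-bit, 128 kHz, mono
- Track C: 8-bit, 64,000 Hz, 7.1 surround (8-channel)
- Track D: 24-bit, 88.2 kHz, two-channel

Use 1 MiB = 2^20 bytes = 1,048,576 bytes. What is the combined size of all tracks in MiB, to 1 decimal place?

Track A: 96,000 × 93 × 3 × 8 = 214,272,000 bytes.
Track B: 128,000 × 93 × 3 × 1 = 35,712,000 bytes.
Track C: 64,000 × 93 × 1 × 8 = 47,616,000 bytes.
Track D: 88,200 × 93 × 3 × 2 = 49,215,600 bytes.
Total = 346,815,600 bytes = 330.7 MiB.

330.7 MiB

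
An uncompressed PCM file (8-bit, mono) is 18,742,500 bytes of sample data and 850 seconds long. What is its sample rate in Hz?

Bytes = sample_rate × seconds × bytes_per_sample × channels.
sample_rate = 18,742,500 / (850 × 1 × 1) = 18,742,500 / 850 = 22,050 Hz.

22,050 Hz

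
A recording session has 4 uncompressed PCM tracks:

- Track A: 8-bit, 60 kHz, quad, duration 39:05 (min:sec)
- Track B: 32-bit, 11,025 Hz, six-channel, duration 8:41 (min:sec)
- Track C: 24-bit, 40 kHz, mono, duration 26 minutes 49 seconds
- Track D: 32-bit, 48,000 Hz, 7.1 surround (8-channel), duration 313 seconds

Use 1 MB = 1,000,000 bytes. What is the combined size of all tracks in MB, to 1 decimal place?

Track A: 39:05 (min:sec) = 2,345 s; 60,000 × 2,345 × 1 × 4 = 562,800,000 bytes.
Track B: 8:41 (min:sec) = 521 s; 11,025 × 521 × 4 × 6 = 137,856,600 bytes.
Track C: 26 minutes 49 seconds = 1,609 s; 40,000 × 1,609 × 3 × 1 = 193,080,000 bytes.
Track D: 48,000 × 313 × 4 × 8 = 480,768,000 bytes.
Total = 1,374,504,600 bytes = 1374.5 MB.

1374.5 MB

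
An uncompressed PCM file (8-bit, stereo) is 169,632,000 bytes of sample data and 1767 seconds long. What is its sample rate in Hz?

48,000 Hz

Bytes = sample_rate × seconds × bytes_per_sample × channels.
sample_rate = 169,632,000 / (1,767 × 1 × 2) = 169,632,000 / 3,534 = 48,000 Hz.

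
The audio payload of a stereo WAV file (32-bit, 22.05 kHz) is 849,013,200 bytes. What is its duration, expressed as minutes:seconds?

80:13

Byte rate = 22,050 × 4 × 2 = 176,400 bytes/s.
Duration = 849,013,200 / 176,400 = 4,813 s.
4,813 s = 80:13.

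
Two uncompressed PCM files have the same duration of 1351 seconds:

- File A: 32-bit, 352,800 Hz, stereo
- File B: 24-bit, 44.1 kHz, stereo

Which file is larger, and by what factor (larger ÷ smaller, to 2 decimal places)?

File A: 352,800 × 4 × 2 = 2,822,400 bytes/s.
File B: 44,100 × 3 × 2 = 264,600 bytes/s.
File A is larger; ratio = 3,813,062,400 / 357,474,600 = 10.67.

File A, by a factor of 10.67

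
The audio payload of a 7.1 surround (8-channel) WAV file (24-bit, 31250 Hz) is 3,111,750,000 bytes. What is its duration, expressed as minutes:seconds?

69:09

Byte rate = 31,250 × 3 × 8 = 750,000 bytes/s.
Duration = 3,111,750,000 / 750,000 = 4,149 s.
4,149 s = 69:09.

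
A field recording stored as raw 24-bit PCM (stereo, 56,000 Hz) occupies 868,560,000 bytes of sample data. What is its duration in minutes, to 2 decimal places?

Byte rate = 56,000 × 3 × 2 = 336,000 bytes/s.
Duration = 868,560,000 / 336,000 = 2,585 s.
2,585 s / 60 = 43.08 minutes.

43.08 minutes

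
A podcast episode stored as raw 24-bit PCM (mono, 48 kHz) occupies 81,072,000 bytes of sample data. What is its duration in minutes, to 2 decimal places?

9.38 minutes

Byte rate = 48,000 × 3 × 1 = 144,000 bytes/s.
Duration = 81,072,000 / 144,000 = 563 s.
563 s / 60 = 9.38 minutes.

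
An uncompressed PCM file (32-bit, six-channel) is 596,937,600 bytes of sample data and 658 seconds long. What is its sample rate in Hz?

37,800 Hz

Bytes = sample_rate × seconds × bytes_per_sample × channels.
sample_rate = 596,937,600 / (658 × 4 × 6) = 596,937,600 / 15,792 = 37,800 Hz.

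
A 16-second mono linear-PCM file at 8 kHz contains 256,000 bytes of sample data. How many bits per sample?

16 bits

Bytes per sample = 256,000 / (8,000 × 16 × 1) = 256,000 / 128,000 = 2.
Bit depth = 2 × 8 = 16 bits.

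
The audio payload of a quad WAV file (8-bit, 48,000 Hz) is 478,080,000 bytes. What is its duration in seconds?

Byte rate = 48,000 × 1 × 4 = 192,000 bytes/s.
Duration = 478,080,000 / 192,000 = 2,490 s.

2,490 seconds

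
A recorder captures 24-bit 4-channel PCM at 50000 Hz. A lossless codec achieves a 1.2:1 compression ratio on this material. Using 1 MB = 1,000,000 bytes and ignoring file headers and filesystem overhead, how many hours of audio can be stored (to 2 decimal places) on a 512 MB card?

Uncompressed byte rate = 50,000 × 3 × 4 = 600,000 bytes/s.
After 1.2:1 compression, effective rate ≈ 500000 bytes/s.
Capacity = 512 × 1,000,000 = 512,000,000 bytes.
512,000,000 / effective rate ≈ 1024 s → 0.28 hours.

0.28 hours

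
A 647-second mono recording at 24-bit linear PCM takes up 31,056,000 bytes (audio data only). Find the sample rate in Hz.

16,000 Hz

Bytes = sample_rate × seconds × bytes_per_sample × channels.
sample_rate = 31,056,000 / (647 × 3 × 1) = 31,056,000 / 1,941 = 16,000 Hz.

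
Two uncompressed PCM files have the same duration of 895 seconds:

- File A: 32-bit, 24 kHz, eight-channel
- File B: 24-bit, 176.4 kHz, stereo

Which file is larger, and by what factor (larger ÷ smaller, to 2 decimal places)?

File B, by a factor of 1.38

File A: 24,000 × 4 × 8 = 768,000 bytes/s.
File B: 176,400 × 3 × 2 = 1,058,400 bytes/s.
File B is larger; ratio = 947,268,000 / 687,360,000 = 1.38.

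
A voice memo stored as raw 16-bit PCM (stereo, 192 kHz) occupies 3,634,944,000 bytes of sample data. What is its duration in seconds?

Byte rate = 192,000 × 2 × 2 = 768,000 bytes/s.
Duration = 3,634,944,000 / 768,000 = 4,733 s.

4,733 seconds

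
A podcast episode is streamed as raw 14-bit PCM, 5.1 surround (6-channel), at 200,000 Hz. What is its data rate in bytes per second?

Bit rate = 200,000 × 14 × 6 = 16,800,000 bits/s.
16,800,000 / 8 = 2,100,000 bytes/s.

2,100,000 bytes/s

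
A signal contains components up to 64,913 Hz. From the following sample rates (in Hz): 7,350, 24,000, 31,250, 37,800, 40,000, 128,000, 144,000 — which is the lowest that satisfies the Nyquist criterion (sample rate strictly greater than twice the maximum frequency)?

144,000 Hz

Need sample rate > 2 × 64,913 = 129,826 Hz.
Lowest listed rate above 129,826 Hz is 144,000 Hz.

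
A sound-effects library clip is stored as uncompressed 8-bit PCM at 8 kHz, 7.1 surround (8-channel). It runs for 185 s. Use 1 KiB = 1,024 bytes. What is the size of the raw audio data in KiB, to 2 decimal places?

Bytes = 8,000 samples/s × 185 s × 1 bytes/sample × 8 ch = 11,840,000 bytes.
11,840,000 / 1,024 = 11562.50 KiB.

11562.50 KiB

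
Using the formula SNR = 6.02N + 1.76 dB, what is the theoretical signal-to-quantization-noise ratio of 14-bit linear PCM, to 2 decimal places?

86.04 dB

6.02 × 14 + 1.76 = 86.04 dB.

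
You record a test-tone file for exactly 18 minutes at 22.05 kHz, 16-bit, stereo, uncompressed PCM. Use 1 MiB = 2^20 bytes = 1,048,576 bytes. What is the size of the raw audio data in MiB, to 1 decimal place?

90.8 MiB

Duration = exactly 18 minutes = 1,080 s.
Bytes = 22,050 samples/s × 1,080 s × 2 bytes/sample × 2 ch = 95,256,000 bytes.
95,256,000 / 1,048,576 = 90.8 MiB.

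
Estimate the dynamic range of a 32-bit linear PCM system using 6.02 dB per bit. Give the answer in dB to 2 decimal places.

32 × 6.02 = 192.64 dB.

192.64 dB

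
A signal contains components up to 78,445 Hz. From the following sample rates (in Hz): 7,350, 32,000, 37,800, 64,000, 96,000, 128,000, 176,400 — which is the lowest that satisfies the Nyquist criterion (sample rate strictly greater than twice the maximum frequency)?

Need sample rate > 2 × 78,445 = 156,890 Hz.
Lowest listed rate above 156,890 Hz is 176,400 Hz.

176,400 Hz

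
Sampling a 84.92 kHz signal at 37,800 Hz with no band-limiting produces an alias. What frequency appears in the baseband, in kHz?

Nyquist = 37,800/2 = 18,900 Hz; 84,920 Hz exceeds it.
Alias = |84,920 − 2×37,800| = |84,920 − 75,600| = 9,320 Hz = 9.32 kHz.

9.32 kHz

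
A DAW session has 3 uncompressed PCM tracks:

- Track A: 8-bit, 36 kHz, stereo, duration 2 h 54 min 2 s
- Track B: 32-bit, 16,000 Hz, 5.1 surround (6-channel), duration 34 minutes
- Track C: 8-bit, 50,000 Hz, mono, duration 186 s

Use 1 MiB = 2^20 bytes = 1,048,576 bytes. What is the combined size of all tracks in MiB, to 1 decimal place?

1472.9 MiB

Track A: 2 h 54 min 2 s = 10,442 s; 36,000 × 10,442 × 1 × 2 = 751,824,000 bytes.
Track B: 34 minutes = 2,040 s; 16,000 × 2,040 × 4 × 6 = 783,360,000 bytes.
Track C: 50,000 × 186 × 1 × 1 = 9,300,000 bytes.
Total = 1,544,484,000 bytes = 1472.9 MiB.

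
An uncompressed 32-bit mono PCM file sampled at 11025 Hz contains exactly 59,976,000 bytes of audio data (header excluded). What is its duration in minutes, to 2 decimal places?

22.67 minutes

Byte rate = 11,025 × 4 × 1 = 44,100 bytes/s.
Duration = 59,976,000 / 44,100 = 1,360 s.
1,360 s / 60 = 22.67 minutes.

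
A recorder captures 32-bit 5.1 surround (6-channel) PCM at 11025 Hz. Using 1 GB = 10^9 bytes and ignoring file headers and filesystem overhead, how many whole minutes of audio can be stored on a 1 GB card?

62 minutes

Uncompressed byte rate = 11,025 × 4 × 6 = 264,600 bytes/s.
Capacity = 1 × 1,000,000,000 = 1,000,000,000 bytes.
1,000,000,000 / 264,600 ≈ 3779.29 s → 62 minutes.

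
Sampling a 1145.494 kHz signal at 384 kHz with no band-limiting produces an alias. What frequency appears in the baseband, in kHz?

6.506 kHz

Nyquist = 384,000/2 = 192,000 Hz; 1,145,494 Hz exceeds it.
Alias = |1,145,494 − 3×384,000| = |1,145,494 − 1,152,000| = 6,506 Hz = 6.506 kHz.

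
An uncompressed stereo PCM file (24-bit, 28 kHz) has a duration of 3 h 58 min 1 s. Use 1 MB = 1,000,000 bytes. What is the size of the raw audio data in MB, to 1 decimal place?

2399.2 MB

Duration = 3 h 58 min 1 s = 14,281 s.
Bytes = 28,000 samples/s × 14,281 s × 3 bytes/sample × 2 ch = 2,399,208,000 bytes.
2,399,208,000 / 1,000,000 = 2399.2 MB.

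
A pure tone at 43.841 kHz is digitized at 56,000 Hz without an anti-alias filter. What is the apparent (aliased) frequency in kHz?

Nyquist = 56,000/2 = 28,000 Hz; 43,841 Hz exceeds it.
Alias = |43,841 − 1×56,000| = |43,841 − 56,000| = 12,159 Hz = 12.159 kHz.

12.159 kHz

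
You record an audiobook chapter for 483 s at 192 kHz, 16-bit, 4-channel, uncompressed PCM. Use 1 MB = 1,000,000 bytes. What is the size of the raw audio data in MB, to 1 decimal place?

Bytes = 192,000 samples/s × 483 s × 2 bytes/sample × 4 ch = 741,888,000 bytes.
741,888,000 / 1,000,000 = 741.9 MB.

741.9 MB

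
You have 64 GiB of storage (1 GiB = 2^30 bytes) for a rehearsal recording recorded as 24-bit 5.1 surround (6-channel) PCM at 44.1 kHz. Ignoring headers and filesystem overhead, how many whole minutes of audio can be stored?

Uncompressed byte rate = 44,100 × 3 × 6 = 793,800 bytes/s.
Capacity = 64 × 1,073,741,824 = 68,719,476,736 bytes.
68,719,476,736 / 793,800 ≈ 86570.27 s → 1,442 minutes.

1,442 minutes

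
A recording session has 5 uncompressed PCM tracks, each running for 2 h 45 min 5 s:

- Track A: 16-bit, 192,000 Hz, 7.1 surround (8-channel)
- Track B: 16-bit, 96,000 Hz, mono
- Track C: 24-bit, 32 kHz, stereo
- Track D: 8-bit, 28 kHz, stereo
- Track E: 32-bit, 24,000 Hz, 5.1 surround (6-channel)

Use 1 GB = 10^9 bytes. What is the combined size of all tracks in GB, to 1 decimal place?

2 h 45 min 5 s = 9,905 s.
Track A: 192,000 × 9,905 × 2 × 8 = 30,428,160,000 bytes.
Track B: 96,000 × 9,905 × 2 × 1 = 1,901,760,000 bytes.
Track C: 32,000 × 9,905 × 3 × 2 = 1,901,760,000 bytes.
Track D: 28,000 × 9,905 × 1 × 2 = 554,680,000 bytes.
Track E: 24,000 × 9,905 × 4 × 6 = 5,705,280,000 bytes.
Total = 40,491,640,000 bytes = 40.5 GB.

40.5 GB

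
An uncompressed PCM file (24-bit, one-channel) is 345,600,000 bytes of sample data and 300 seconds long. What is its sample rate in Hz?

384,000 Hz

Bytes = sample_rate × seconds × bytes_per_sample × channels.
sample_rate = 345,600,000 / (300 × 3 × 1) = 345,600,000 / 900 = 384,000 Hz.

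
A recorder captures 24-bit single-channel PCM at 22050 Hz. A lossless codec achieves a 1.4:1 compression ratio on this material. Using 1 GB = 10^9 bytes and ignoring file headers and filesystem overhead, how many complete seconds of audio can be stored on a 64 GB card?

1,354,497 seconds

Uncompressed byte rate = 22,050 × 3 × 1 = 66,150 bytes/s.
After 1.4:1 compression, effective rate ≈ 47250 bytes/s.
Capacity = 64 × 1,000,000,000 = 64,000,000,000 bytes.
64,000,000,000 / effective rate ≈ 1354497.35 s → 1,354,497 seconds.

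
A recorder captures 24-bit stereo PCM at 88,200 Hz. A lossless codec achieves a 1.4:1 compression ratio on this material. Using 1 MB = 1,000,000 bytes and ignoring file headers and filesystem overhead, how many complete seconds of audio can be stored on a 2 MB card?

5 seconds

Uncompressed byte rate = 88,200 × 3 × 2 = 529,200 bytes/s.
After 1.4:1 compression, effective rate ≈ 378000 bytes/s.
Capacity = 2 × 1,000,000 = 2,000,000 bytes.
2,000,000 / effective rate ≈ 5.29 s → 5 seconds.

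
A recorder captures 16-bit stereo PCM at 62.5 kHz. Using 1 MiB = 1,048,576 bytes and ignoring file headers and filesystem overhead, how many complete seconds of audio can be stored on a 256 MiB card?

1,073 seconds

Uncompressed byte rate = 62,500 × 2 × 2 = 250,000 bytes/s.
Capacity = 256 × 1,048,576 = 268,435,456 bytes.
268,435,456 / 250,000 ≈ 1073.74 s → 1,073 seconds.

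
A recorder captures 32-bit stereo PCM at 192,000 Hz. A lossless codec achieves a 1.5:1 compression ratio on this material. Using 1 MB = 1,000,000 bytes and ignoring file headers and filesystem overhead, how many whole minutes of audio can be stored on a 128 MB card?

Uncompressed byte rate = 192,000 × 4 × 2 = 1,536,000 bytes/s.
After 1.5:1 compression, effective rate ≈ 1024000 bytes/s.
Capacity = 128 × 1,000,000 = 128,000,000 bytes.
128,000,000 / effective rate ≈ 125 s → 2 minutes.

2 minutes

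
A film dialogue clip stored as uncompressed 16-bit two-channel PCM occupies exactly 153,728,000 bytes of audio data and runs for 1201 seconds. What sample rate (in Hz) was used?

Bytes = sample_rate × seconds × bytes_per_sample × channels.
sample_rate = 153,728,000 / (1,201 × 2 × 2) = 153,728,000 / 4,804 = 32,000 Hz.

32,000 Hz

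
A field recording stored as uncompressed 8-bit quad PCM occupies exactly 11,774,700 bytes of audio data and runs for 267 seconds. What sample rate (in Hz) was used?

Bytes = sample_rate × seconds × bytes_per_sample × channels.
sample_rate = 11,774,700 / (267 × 1 × 4) = 11,774,700 / 1,068 = 11,025 Hz.

11,025 Hz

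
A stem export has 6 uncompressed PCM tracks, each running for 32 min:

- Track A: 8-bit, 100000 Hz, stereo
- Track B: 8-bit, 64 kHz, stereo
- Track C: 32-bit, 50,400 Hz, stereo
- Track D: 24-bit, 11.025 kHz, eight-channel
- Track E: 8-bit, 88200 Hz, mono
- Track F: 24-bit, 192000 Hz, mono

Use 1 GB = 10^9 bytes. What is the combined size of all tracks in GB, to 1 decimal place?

3.2 GB

32 min = 1,920 s.
Track A: 100,000 × 1,920 × 1 × 2 = 384,000,000 bytes.
Track B: 64,000 × 1,920 × 1 × 2 = 245,760,000 bytes.
Track C: 50,400 × 1,920 × 4 × 2 = 774,144,000 bytes.
Track D: 11,025 × 1,920 × 3 × 8 = 508,032,000 bytes.
Track E: 88,200 × 1,920 × 1 × 1 = 169,344,000 bytes.
Track F: 192,000 × 1,920 × 3 × 1 = 1,105,920,000 bytes.
Total = 3,187,200,000 bytes = 3.2 GB.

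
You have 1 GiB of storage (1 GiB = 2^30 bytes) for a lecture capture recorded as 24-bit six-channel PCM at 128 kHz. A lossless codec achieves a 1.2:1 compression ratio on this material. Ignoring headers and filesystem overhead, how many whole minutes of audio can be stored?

Uncompressed byte rate = 128,000 × 3 × 6 = 2,304,000 bytes/s.
After 1.2:1 compression, effective rate ≈ 1920000 bytes/s.
Capacity = 1 × 1,073,741,824 = 1,073,741,824 bytes.
1,073,741,824 / effective rate ≈ 559.24 s → 9 minutes.

9 minutes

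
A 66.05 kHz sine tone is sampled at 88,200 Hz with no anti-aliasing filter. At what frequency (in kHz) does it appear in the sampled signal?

Nyquist = 88,200/2 = 44,100 Hz; 66,050 Hz exceeds it.
Alias = |66,050 − 1×88,200| = |66,050 − 88,200| = 22,150 Hz = 22.15 kHz.

22.15 kHz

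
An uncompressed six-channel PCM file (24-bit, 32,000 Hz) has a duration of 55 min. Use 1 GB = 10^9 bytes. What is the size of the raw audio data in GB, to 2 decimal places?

1.90 GB

Duration = 55 min = 3,300 s.
Bytes = 32,000 samples/s × 3,300 s × 3 bytes/sample × 6 ch = 1,900,800,000 bytes.
1,900,800,000 / 1,000,000,000 = 1.90 GB.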